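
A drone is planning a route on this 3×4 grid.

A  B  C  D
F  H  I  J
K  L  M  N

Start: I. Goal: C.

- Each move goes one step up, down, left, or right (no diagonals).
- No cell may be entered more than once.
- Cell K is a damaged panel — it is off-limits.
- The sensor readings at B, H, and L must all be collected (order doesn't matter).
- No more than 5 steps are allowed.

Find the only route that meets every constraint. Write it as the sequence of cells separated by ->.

The budget equals the shortest possible length, so every move has to be on a shortest route through the required cells.
Route from I: down 1 to M, left 1 to L, up 2 to B, right 1 to C — 5 moves in all.
Check: all required cells visited; 5 ≤ 5 moves.

I -> M -> L -> H -> B -> C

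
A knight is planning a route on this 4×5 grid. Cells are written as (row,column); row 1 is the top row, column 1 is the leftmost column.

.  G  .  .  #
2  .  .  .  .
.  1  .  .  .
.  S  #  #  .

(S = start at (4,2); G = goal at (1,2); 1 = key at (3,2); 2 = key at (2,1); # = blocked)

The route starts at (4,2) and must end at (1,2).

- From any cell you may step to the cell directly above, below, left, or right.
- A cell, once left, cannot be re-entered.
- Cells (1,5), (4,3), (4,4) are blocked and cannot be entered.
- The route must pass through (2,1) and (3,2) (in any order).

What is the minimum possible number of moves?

5

Any route passes through (2,1) and (3,2) in some order between (4,2) and (1,2). Summing Manhattan distances along each leg and taking the cheapest ordering ((4,2) → (3,2) → (2,1) → (1,2)) gives a lower bound of 1 + 2 + 2 = 5 moves.
A route of 5 moves achieves this: (4,2) → (3,2) → (2,2) → (2,1) → (1,1) → (1,2).
Since 5 matches the lower bound, it is optimal.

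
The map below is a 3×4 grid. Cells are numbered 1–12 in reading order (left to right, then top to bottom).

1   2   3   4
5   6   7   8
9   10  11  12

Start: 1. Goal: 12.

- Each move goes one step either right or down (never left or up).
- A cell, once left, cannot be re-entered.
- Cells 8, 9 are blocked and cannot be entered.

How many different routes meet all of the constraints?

5

A right/down-only route from 1 to 12 makes exactly 2 down-moves and 3 right-moves in some order.
With no other constraints that would be C(5,2) = 10 routes.
Subtract routes through each blocked cell (inclusion–exclusion for overlaps): − through 8: 4 − through 9: 1 → 5.
That gives 5 routes.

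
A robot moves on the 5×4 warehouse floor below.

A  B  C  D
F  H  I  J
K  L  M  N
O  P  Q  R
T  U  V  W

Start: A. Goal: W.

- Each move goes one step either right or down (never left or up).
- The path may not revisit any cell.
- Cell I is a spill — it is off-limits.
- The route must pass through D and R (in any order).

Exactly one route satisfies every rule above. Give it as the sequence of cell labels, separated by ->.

A -> B -> C -> D -> J -> N -> R -> W

Moves only go right or down, so the column and row indices never decrease.
Route from A: right 3 to D, down 4 to W — 7 moves in all.
Check: all required cells visited.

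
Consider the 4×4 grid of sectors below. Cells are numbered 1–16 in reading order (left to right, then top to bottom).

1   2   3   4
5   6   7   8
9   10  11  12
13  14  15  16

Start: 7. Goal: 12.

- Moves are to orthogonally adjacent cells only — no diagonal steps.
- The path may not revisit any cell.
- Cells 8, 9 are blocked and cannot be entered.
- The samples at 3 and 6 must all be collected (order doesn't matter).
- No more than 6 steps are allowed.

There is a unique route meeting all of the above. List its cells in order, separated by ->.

The budget equals the shortest possible length, so every move has to be on a shortest route through the required cells.
Route from 7: up 1 to 3, left 1 to 2, down 2 to 10, right 2 to 12 — 6 moves in all.
Check: all required cells visited; 6 ≤ 6 moves.

7 -> 3 -> 2 -> 6 -> 10 -> 11 -> 12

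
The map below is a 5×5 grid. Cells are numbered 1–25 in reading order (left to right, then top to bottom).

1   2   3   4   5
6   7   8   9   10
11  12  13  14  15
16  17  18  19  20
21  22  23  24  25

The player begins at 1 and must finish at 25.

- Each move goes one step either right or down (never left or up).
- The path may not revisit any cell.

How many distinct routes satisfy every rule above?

A right/down-only route from 1 to 25 makes exactly 4 down-moves and 4 right-moves in some order.
With no other constraints that would be C(8,4) = 70 routes.
That gives 70 routes.

70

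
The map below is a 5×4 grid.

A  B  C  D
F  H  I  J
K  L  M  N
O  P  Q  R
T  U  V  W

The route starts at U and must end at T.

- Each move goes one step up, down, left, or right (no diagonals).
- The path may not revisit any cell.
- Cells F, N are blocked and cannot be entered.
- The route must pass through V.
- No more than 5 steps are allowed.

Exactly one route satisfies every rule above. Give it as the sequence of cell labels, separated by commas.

U, V, Q, P, O, T

The budget equals the shortest possible length, so every move has to be on a shortest route through the required cells.
Route from U: right to V, up to Q, 2× left (reaching O), down to T — 5 moves in all.
Check: all required cells visited; 5 ≤ 5 moves.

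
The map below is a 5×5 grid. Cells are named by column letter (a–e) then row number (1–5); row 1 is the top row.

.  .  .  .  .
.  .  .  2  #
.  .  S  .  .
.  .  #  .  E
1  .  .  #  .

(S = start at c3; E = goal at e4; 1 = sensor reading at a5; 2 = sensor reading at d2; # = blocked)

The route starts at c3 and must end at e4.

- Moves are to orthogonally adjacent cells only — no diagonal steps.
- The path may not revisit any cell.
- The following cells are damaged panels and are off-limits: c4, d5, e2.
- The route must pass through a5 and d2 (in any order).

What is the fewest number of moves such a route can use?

Any route passes through a5 and d2 in some order between c3 and e4. Summing Manhattan distances along each leg and taking the cheapest ordering (c3 → a5 → d2 → e4) gives a lower bound of 4 + 6 + 3 = 13 moves.
A route of 13 moves achieves this: c3 → b3 → b4 → b5 → a5 → a4 → a3 → a2 → b2 → c2 → d2 → d3 → d4 → e4.
Since 13 matches the lower bound, it is optimal.

13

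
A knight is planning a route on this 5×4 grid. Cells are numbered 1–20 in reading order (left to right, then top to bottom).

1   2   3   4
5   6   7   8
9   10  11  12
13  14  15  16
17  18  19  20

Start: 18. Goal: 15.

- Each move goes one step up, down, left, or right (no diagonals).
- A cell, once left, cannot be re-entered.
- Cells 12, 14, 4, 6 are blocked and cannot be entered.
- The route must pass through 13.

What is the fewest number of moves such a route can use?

6

Any route passes through 13 somewhere between 18 and 15. Summing Manhattan distances along the two legs (18 → 13 → 15) gives a lower bound of 2 + 2 = 4 moves.
That bound ignores the blocked cells. Measuring each leg by the fewest moves that actually steer around them (18→13: 2; 13→15: 4) raises the lower bound to 6.
A route of 6 moves exists: 18 → 17 → 13 → 9 → 10 → 11 → 15.
Since 6 matches that lower bound, it is optimal.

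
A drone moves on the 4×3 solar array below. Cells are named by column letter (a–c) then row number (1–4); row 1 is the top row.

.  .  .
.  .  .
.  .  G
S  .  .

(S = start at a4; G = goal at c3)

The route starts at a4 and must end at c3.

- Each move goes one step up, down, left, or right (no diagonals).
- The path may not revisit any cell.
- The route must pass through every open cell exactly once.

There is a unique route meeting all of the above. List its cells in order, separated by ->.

Need to visit all 12 open cells exactly once, starting at a4 and ending at c3.
Route from a4: 3× up (reaching a1), 2× right (reaching c1), down to c2, left to b2, 2× down (reaching b4), right to c4, up to c3 — 11 moves in all.
Check: all 12 open cells covered.

a4 -> a3 -> a2 -> a1 -> b1 -> c1 -> c2 -> b2 -> b3 -> b4 -> c4 -> c3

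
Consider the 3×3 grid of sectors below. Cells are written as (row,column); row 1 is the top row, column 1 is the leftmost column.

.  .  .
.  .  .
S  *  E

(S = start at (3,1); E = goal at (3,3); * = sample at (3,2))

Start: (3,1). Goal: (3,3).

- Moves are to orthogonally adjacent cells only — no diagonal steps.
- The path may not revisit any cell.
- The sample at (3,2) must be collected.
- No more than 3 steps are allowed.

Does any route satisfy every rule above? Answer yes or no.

One route that works: (3,1) → (3,2) → (3,3).

yes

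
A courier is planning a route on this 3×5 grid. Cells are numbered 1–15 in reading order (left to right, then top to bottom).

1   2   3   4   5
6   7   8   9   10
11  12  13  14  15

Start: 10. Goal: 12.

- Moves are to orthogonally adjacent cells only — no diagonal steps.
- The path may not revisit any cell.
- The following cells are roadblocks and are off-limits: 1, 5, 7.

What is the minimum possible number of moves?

4

The Manhattan distance from 10 to 12 is |2−3| + |5−2| = 4, so at least 4 moves are needed.
A route of 4 moves achieves this: 10 → 15 → 14 → 13 → 12.
Since 4 matches the lower bound, it is optimal.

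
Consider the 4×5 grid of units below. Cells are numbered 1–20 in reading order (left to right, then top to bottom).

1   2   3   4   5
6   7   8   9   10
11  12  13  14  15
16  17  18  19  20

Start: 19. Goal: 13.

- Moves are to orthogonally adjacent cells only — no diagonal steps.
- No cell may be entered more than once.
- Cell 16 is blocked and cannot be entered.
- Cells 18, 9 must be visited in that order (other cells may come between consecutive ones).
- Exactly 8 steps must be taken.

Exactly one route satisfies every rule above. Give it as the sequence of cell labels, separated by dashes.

The waypoints must appear in the order 18, 9, with no cell reused.
Route from 19: 2× left (reaching 17), 2× up (reaching 7), 2× right (reaching 9), down to 14, left to 13 — 8 moves in all.
Check: order respected (18 at step 1, 9 at step 6); 8 moves as required.

19 - 18 - 17 - 12 - 7 - 8 - 9 - 14 - 13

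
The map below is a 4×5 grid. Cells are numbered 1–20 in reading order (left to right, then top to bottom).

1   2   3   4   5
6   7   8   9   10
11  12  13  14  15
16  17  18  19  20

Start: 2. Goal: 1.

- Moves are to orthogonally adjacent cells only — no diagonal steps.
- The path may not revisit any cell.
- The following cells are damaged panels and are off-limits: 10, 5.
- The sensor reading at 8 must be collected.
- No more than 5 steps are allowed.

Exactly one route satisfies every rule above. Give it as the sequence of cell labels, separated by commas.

2, 3, 8, 7, 6, 1

The 5-move cap with required stops at 8 leaves no slack for detours.
Route from 2: right 1 to 3, down 1 to 8, left 2 to 6, up 1 to 1 — 5 moves in all.
Check: all required cells visited; 5 ≤ 5 moves.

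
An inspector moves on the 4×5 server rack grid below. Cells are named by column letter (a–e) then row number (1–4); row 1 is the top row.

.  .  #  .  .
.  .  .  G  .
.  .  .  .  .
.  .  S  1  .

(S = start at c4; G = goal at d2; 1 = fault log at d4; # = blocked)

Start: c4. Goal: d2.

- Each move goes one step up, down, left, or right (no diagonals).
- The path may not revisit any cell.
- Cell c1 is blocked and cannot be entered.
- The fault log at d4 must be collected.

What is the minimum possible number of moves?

Any route passes through d4 somewhere between c4 and d2. Summing Manhattan distances along the two legs (c4 → d4 → d2) gives a lower bound of 1 + 2 = 3 moves.
A route of 3 moves achieves this: c4 → d4 → d3 → d2.
Since 3 matches the lower bound, it is optimal.

3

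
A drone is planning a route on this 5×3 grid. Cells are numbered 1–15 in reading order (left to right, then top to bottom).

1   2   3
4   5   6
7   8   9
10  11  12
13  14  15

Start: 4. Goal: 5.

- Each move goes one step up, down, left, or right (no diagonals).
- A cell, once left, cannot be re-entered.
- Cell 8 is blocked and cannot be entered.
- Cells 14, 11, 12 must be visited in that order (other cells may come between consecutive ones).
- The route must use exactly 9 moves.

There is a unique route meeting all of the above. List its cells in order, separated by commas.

4, 7, 10, 13, 14, 11, 12, 9, 6, 5

The waypoints must appear in the order 14, 11, 12, with no cell reused.
Route from 4: down 3 to 13, right 1 to 14, up 1 to 11, right 1 to 12, up 2 to 6, left 1 to 5 — 9 moves in all.
Check: order respected (14 at step 4, 11 at step 5, 12 at step 6); 9 moves as required.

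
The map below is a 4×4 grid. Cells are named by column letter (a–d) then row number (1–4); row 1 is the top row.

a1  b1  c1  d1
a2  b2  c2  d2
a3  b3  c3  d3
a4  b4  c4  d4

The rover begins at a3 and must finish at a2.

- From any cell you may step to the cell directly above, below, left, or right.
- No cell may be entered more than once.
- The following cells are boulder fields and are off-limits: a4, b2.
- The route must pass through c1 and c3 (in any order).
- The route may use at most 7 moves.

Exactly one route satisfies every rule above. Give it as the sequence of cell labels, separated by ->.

a3 -> b3 -> c3 -> c2 -> c1 -> b1 -> a1 -> a2

The budget equals the shortest possible length, so every move has to be on a shortest route through the required cells.
Route from a3: 2× right (reaching c3), 2× up (reaching c1), 2× left (reaching a1), down to a2 — 7 moves in all.
Check: all required cells visited; 7 ≤ 7 moves.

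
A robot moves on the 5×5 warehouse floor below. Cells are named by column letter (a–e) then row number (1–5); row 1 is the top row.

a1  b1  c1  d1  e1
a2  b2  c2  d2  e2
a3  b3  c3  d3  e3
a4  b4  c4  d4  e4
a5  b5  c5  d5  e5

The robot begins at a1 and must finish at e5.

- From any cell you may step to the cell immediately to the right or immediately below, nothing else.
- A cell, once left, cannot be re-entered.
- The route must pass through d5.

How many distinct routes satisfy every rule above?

A right/down-only route from a1 to e5 makes exactly 4 down-moves and 4 right-moves in some order.
With no other constraints that would be C(8,4) = 70 routes.
Split at d5 and multiply the segment counts: a1→d5: 35; d5→e5: 1; product = 35.
That gives 35 routes.

35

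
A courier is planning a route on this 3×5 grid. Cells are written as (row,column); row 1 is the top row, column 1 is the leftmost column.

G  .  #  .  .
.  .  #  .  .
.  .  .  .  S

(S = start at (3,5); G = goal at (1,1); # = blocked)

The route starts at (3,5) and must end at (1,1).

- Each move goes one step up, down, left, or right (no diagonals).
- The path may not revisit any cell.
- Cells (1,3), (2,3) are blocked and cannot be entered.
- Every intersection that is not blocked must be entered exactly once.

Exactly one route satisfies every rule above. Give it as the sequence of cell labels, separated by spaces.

(3,5) (2,5) (1,5) (1,4) (2,4) (3,4) (3,3) (3,2) (3,1) (2,1) (2,2) (1,2) (1,1)

Need to visit all 13 open cells exactly once, starting at (3,5) and ending at (1,1).
Route from (3,5): up 2 to (1,5), left 1 to (1,4), down 2 to (3,4), left 3 to (3,1), up 1 to (2,1), right 1 to (2,2), up 1 to (1,2), left 1 to (1,1) — 12 moves in all.
Check: all 13 open cells covered.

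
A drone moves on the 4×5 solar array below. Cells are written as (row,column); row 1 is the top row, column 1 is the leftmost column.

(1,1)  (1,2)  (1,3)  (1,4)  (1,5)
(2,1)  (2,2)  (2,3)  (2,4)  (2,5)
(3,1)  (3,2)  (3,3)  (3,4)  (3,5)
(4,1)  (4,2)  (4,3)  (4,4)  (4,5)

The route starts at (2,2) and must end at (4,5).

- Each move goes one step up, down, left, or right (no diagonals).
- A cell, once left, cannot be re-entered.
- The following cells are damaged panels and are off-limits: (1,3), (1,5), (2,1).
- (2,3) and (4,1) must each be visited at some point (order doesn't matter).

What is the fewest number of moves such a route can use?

Any route passes through (2,3) and (4,1) in some order between (2,2) and (4,5). Summing Manhattan distances along each leg and taking the cheapest ordering ((2,2) → (2,3) → (4,1) → (4,5)) gives a lower bound of 1 + 4 + 4 = 9 moves.
A route of 9 moves achieves this: (2,2) → (2,3) → (3,3) → (3,2) → (3,1) → (4,1) → (4,2) → (4,3) → (4,4) → (4,5).
Since 9 matches the lower bound, it is optimal.

9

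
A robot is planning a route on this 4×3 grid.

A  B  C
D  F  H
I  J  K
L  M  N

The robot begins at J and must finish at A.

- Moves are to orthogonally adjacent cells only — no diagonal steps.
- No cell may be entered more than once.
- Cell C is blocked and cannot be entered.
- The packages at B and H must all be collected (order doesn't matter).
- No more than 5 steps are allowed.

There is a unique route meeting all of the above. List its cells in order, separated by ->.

The budget equals the shortest possible length, so every move has to be on a shortest route through the required cells.
Route from J: right 1 to K, up 1 to H, left 1 to F, up 1 to B, left 1 to A — 5 moves in all.
Check: all required cells visited; 5 ≤ 5 moves.

J -> K -> H -> F -> B -> A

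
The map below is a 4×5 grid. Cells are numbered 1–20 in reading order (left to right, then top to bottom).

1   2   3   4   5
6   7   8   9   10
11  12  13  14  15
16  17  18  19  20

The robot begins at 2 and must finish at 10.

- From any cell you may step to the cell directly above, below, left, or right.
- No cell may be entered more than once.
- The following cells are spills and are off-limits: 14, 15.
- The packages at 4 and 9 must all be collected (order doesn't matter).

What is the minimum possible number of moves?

4

Any route passes through 4 and 9 in some order between 2 and 10. Summing Manhattan distances along each leg and taking the cheapest ordering (2 → 4 → 9 → 10) gives a lower bound of 2 + 1 + 1 = 4 moves.
A route of 4 moves achieves this: 2 → 3 → 4 → 9 → 10.
Since 4 matches the lower bound, it is optimal.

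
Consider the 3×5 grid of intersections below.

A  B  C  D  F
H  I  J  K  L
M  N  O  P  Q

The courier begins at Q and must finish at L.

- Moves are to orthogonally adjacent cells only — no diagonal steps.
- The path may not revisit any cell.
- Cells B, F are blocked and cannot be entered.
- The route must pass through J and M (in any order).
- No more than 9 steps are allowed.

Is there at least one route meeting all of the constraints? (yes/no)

yes

One route that works: Q → P → O → N → M → H → I → J → K → L.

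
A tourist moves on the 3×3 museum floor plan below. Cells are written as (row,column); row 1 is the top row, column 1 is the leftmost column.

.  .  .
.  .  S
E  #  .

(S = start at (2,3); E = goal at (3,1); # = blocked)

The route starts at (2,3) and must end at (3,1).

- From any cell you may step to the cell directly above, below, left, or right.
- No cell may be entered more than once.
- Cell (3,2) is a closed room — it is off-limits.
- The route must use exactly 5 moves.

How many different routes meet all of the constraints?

Need simple routes of exactly 5 moves from (2,3) to (3,1) (Manhattan distance 3, so 1 moves are spent on a detour and 1 undoing it).
Enumerating: (2,3) (1,3) (1,2) (2,2) (2,1) (3,1) | (2,3) (1,3) (1,2) (1,1) (2,1) (3,1) | (2,3) (2,2) (1,2) (1,1) (2,1) (3,1).
That gives 3 routes.

3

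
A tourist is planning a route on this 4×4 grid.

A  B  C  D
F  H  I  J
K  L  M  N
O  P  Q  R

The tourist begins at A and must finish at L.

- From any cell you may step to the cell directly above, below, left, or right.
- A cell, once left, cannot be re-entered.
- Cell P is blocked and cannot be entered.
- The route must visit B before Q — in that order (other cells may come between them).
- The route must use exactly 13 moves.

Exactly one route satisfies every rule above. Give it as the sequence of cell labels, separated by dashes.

A - B - C - D - J - N - R - Q - M - I - H - F - K - L

The waypoints must appear in the order B, Q, with no cell reused.
Route from A: right 3 to D, down 3 to R, left 1 to Q, up 2 to I, left 2 to F, down 1 to K, right 1 to L — 13 moves in all.
Check: order respected (B at step 1, Q at step 7); 13 moves as required.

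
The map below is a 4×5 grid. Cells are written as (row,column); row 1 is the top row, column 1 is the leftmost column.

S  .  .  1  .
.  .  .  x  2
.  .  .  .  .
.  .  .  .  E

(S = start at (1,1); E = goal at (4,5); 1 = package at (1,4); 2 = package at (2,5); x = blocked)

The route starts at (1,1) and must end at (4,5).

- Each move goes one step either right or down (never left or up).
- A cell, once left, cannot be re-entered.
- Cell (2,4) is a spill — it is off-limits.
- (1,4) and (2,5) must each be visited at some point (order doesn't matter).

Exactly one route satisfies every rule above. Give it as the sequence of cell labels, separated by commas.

Moves only go right or down, so the column and row indices never decrease.
Route from (1,1): 4× right (reaching (1,5)), 3× down (reaching (4,5)) — 7 moves in all.
Check: all required cells visited.

(1,1), (1,2), (1,3), (1,4), (1,5), (2,5), (3,5), (4,5)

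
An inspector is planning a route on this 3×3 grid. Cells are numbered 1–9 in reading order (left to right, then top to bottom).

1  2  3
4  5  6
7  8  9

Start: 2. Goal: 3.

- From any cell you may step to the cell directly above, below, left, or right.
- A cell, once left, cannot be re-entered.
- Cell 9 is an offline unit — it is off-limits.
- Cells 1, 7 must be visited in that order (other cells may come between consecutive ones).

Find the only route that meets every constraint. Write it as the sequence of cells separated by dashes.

2 - 1 - 4 - 7 - 8 - 5 - 6 - 3

The waypoints must appear in the order 1, 7, with no cell reused.
Route from 2: left to 1, 2× down (reaching 7), right to 8, up to 5, right to 6, up to 3 — 7 moves in all.
Check: order respected (1 at step 1, 7 at step 3).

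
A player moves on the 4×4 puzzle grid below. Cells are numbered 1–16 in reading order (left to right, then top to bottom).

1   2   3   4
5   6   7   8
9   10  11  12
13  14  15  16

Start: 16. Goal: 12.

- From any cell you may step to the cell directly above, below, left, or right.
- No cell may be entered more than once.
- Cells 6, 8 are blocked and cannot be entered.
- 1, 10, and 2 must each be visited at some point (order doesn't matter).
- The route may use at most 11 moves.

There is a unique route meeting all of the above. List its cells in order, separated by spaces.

16 15 14 10 9 5 1 2 3 7 11 12

The budget equals the shortest possible length, so every move has to be on a shortest route through the required cells.
Route from 16: left 2 to 14, up 1 to 10, left 1 to 9, up 2 to 1, right 2 to 3, down 2 to 11, right 1 to 12 — 11 moves in all.
Check: all required cells visited; 11 ≤ 11 moves.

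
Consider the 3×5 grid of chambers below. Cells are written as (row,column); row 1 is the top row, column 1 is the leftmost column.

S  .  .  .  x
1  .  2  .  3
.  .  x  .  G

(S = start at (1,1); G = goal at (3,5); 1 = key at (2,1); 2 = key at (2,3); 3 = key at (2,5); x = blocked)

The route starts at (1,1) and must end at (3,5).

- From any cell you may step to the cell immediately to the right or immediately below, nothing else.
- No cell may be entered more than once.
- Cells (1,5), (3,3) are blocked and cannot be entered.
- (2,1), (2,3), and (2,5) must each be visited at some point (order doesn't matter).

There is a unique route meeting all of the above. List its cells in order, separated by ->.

(1,1) -> (2,1) -> (2,2) -> (2,3) -> (2,4) -> (2,5) -> (3,5)

Moves only go right or down, so the column and row indices never decrease.
Route from (1,1): down to (2,1), 4× right (reaching (2,5)), down to (3,5) — 6 moves in all.
Check: all required cells visited.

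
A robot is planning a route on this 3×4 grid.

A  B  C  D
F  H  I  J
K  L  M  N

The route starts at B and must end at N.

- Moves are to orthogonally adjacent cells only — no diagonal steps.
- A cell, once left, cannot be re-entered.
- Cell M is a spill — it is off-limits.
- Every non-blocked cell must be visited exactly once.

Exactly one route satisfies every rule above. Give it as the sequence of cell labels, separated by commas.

Need to visit all 11 open cells exactly once, starting at B and ending at N.
Route from B: left to A, 2× down (reaching K), right to L, up to H, right to I, up to C, right to D, 2× down (reaching N) — 10 moves in all.
Check: all 11 open cells covered.

B, A, F, K, L, H, I, C, D, J, N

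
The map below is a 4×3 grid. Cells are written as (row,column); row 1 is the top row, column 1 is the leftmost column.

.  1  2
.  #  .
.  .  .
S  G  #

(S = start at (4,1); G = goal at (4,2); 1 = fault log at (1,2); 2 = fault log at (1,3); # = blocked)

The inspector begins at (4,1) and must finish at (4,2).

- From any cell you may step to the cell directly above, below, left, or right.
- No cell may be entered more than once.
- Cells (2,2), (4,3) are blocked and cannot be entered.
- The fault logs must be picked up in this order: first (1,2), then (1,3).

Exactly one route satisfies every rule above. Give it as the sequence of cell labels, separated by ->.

(4,1) -> (3,1) -> (2,1) -> (1,1) -> (1,2) -> (1,3) -> (2,3) -> (3,3) -> (3,2) -> (4,2)

The waypoints must appear in the order (1,2), (1,3), with no cell reused.
Route from (4,1): 3× up (reaching (1,1)), 2× right (reaching (1,3)), 2× down (reaching (3,3)), left to (3,2), down to (4,2) — 9 moves in all.
Check: order respected (1 at step 4, 2 at step 5).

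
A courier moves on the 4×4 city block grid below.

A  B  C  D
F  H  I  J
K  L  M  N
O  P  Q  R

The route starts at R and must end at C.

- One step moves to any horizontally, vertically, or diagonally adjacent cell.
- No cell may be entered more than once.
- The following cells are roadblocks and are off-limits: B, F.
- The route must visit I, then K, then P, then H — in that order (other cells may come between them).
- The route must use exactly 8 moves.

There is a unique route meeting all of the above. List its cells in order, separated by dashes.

R - N - I - L - K - P - M - H - C

The waypoints must appear in the order I, K, P, H, with no cell reused.
Route from R: up 1 to N, up-left 1 to I, down-left 1 to L, left 1 to K, down-right 1 to P, up-right 1 to M, up-left 1 to H, up-right 1 to C — 8 moves in all.
Check: order respected (I at step 2, K at step 4, P at step 5, H at step 7); 8 moves as required.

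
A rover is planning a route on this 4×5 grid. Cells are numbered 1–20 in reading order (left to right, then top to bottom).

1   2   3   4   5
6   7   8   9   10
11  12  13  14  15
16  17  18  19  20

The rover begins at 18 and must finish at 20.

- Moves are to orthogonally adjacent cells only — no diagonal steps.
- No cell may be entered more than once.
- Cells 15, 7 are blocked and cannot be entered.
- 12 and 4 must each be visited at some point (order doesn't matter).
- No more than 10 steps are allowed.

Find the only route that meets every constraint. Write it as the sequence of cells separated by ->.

The 10-move cap with required stops at 12, 4 leaves no slack for detours.
Route from 18: left to 17, up to 12, right to 13, 2× up (reaching 3), right to 4, 3× down (reaching 19), right to 20 — 10 moves in all.
Check: all required cells visited; 10 ≤ 10 moves.

18 -> 17 -> 12 -> 13 -> 8 -> 3 -> 4 -> 9 -> 14 -> 19 -> 20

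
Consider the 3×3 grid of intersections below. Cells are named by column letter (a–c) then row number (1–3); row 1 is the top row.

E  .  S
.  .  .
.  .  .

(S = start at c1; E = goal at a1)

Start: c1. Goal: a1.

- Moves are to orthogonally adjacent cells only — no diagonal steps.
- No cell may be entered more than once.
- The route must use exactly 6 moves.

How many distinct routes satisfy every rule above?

Need simple routes of exactly 6 moves from c1 to a1 (Manhattan distance 2, so 2 moves are spent on a detour and 2 undoing it).
Enumerating: c1 c2 c3 b3 b2 b1 a1 | c1 c2 c3 b3 b2 a2 a1 | c1 c2 c3 b3 a3 a2 a1 | c1 c2 b2 b3 a3 a2 a1 | c1 b1 b2 b3 a3 a2 a1.
That gives 5 routes.

5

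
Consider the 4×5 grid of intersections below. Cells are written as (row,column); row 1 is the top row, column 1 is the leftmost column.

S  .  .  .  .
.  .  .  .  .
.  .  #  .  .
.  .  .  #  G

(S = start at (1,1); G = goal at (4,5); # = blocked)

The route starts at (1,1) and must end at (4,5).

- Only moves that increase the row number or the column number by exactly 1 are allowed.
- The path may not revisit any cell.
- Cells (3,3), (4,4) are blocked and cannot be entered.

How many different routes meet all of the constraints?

9

A right/down-only route from (1,1) to (4,5) makes exactly 3 down-moves and 4 right-moves in some order.
With no other constraints that would be C(7,3) = 35 routes.
Subtract routes through each blocked cell (inclusion–exclusion for overlaps): − through (3,3): 18 − through (4,4): 20 + through (3,3)&(4,4): 12 → 9.
That gives 9 routes.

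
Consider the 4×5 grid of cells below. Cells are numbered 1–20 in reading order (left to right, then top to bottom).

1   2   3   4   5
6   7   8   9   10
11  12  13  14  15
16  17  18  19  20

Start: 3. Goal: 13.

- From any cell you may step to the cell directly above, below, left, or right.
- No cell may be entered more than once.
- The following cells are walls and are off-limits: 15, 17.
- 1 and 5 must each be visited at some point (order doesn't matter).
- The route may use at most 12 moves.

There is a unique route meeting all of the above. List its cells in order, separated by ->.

The 12-move cap with required stops at 1, 5 leaves no slack for detours.
Route from 3: right 2 to 5, down 1 to 10, left 3 to 7, up 1 to 2, left 1 to 1, down 2 to 11, right 2 to 13 — 12 moves in all.
Check: all required cells visited; 12 ≤ 12 moves.

3 -> 4 -> 5 -> 10 -> 9 -> 8 -> 7 -> 2 -> 1 -> 6 -> 11 -> 12 -> 13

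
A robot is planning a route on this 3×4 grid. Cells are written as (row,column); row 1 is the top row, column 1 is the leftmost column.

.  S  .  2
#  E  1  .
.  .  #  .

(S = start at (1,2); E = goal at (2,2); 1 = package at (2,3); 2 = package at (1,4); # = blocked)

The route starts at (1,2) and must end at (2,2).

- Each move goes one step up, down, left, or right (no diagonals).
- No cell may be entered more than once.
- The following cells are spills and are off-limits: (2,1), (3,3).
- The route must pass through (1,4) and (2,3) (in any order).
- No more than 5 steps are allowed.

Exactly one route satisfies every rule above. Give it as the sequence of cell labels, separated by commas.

Any route must reach (1,4) and (2,3) and still end at (2,2) within 5 moves, so the order of the required stops is forced.
Route from (1,2): right 2 to (1,4), down 1 to (2,4), left 2 to (2,2) — 5 moves in all.
Check: all required cells visited; 5 ≤ 5 moves.

(1,2), (1,3), (1,4), (2,4), (2,3), (2,2)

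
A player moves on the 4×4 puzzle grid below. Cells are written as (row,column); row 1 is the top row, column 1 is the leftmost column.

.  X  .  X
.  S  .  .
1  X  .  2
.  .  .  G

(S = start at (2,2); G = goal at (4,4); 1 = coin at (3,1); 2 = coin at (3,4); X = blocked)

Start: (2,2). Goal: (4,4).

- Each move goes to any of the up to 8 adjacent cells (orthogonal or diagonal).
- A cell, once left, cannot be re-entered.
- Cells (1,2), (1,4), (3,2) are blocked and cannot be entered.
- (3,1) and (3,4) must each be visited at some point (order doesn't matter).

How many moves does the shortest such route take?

Any route passes through (3,1) and (3,4) in some order between (2,2) and (4,4). Summing Chebyshev distances along each leg and taking the cheapest ordering ((2,2) → (3,1) → (3,4) → (4,4)) gives a lower bound of 1 + 3 + 1 = 5 moves.
A route of 5 moves achieves this: (2,2) → (3,1) → (4,2) → (3,3) → (3,4) → (4,4).
Since 5 matches the lower bound, it is optimal.

5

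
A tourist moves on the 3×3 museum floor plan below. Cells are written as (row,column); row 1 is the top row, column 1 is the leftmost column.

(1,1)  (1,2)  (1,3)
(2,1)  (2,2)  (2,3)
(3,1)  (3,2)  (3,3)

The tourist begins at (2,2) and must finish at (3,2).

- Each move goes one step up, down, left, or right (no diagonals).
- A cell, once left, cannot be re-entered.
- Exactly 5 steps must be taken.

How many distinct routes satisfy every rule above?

Need simple routes of exactly 5 moves from (2,2) to (3,2) (Manhattan distance 1, so 2 moves are spent on a detour and 2 undoing it).
Enumerating: (2,2) (1,2) (1,1) (2,1) (3,1) (3,2) | (2,2) (1,2) (1,3) (2,3) (3,3) (3,2).
That gives 2 routes.

2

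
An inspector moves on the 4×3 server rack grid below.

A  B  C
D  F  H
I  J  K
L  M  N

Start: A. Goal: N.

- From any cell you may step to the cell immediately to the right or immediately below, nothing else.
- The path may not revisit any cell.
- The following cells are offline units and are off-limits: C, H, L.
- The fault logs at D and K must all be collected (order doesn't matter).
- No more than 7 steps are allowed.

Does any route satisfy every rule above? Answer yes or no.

yes

One route that works: A → D → I → J → K → N.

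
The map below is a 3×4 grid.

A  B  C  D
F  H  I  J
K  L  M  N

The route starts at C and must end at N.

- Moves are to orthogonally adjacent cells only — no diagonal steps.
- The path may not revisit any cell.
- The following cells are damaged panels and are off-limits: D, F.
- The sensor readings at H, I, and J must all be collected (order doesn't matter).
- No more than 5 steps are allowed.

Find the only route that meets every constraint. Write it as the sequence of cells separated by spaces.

C B H I J N

The budget equals the shortest possible length, so every move has to be on a shortest route through the required cells.
Route from C: left 1 to B, down 1 to H, right 2 to J, down 1 to N — 5 moves in all.
Check: all required cells visited; 5 ≤ 5 moves.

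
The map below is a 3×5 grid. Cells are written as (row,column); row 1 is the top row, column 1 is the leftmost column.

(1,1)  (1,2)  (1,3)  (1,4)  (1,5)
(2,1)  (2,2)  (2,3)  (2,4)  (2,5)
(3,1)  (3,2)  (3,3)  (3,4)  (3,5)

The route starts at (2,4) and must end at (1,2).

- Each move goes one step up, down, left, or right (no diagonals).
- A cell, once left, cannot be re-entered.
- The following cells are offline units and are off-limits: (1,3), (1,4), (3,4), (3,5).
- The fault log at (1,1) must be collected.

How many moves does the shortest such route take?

Any route passes through (1,1) somewhere between (2,4) and (1,2). Summing Manhattan distances along the two legs ((2,4) → (1,1) → (1,2)) gives a lower bound of 4 + 1 = 5 moves.
A route of 5 moves achieves this: (2,4) → (2,3) → (2,2) → (2,1) → (1,1) → (1,2).
Since 5 matches the lower bound, it is optimal.

5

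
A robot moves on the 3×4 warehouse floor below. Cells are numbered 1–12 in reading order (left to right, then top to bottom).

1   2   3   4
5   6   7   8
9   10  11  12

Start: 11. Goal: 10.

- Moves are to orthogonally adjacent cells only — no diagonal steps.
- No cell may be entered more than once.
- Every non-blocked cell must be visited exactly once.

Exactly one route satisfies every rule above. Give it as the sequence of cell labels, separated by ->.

11 -> 12 -> 8 -> 4 -> 3 -> 7 -> 6 -> 2 -> 1 -> 5 -> 9 -> 10

Need to visit all 12 open cells exactly once, starting at 11 and ending at 10.
Cell 9 has only two open neighbours (5 and 10), so the path must pass straight through it: one of those is the cell it's entered from and the other is where it exits.
Route from 11: right to 12, 2× up (reaching 4), left to 3, down to 7, left to 6, up to 2, left to 1, 2× down (reaching 9), right to 10 — 11 moves in all.
Check: all 12 open cells covered.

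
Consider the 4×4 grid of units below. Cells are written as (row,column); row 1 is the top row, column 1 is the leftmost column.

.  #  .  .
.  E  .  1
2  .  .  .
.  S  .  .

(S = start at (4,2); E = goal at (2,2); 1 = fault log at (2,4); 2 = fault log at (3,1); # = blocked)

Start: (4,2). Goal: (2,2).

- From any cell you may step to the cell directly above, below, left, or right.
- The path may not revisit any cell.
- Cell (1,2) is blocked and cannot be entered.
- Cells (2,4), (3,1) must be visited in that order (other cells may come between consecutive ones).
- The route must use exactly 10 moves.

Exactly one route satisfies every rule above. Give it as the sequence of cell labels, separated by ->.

The waypoints must appear in the order (2,4), (3,1), with no cell reused.
Route from (4,2): right 2 to (4,4), up 2 to (2,4), left 1 to (2,3), down 1 to (3,3), left 2 to (3,1), up 1 to (2,1), right 1 to (2,2) — 10 moves in all.
Check: order respected (1 at step 4, 2 at step 8); 10 moves as required.

(4,2) -> (4,3) -> (4,4) -> (3,4) -> (2,4) -> (2,3) -> (3,3) -> (3,2) -> (3,1) -> (2,1) -> (2,2)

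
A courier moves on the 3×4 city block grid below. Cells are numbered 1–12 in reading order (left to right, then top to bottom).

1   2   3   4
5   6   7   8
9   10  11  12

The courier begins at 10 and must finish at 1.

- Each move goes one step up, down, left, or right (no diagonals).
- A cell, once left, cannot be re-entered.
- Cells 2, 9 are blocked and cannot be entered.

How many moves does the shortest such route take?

3

The Manhattan distance from 10 to 1 is |3−1| + |2−1| = 3, so at least 3 moves are needed.
A route of 3 moves achieves this: 10 → 6 → 5 → 1.
Since 3 matches the lower bound, it is optimal.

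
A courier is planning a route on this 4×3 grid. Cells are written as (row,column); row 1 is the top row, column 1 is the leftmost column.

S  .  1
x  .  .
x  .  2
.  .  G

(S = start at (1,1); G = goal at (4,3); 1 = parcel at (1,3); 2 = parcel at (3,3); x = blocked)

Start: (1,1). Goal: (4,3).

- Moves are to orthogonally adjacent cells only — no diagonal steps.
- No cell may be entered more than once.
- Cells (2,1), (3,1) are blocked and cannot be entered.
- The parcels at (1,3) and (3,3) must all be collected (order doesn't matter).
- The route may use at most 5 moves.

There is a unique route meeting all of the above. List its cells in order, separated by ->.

The budget equals the shortest possible length, so every move has to be on a shortest route through the required cells.
Route from (1,1): right 2 to (1,3), down 3 to (4,3) — 5 moves in all.
Check: all required cells visited; 5 ≤ 5 moves.

(1,1) -> (1,2) -> (1,3) -> (2,3) -> (3,3) -> (4,3)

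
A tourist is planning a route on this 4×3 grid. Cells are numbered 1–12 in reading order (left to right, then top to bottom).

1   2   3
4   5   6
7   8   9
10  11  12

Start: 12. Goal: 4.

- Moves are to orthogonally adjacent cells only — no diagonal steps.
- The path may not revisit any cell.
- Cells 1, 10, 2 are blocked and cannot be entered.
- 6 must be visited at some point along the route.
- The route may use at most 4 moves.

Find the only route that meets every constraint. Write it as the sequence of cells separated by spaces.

12 9 6 5 4

Any route must reach 6 and still end at 4 within 4 moves, so the order of the required stops is forced.
Route from 12: 2× up (reaching 6), 2× left (reaching 4) — 4 moves in all.
Check: all required cells visited; 4 ≤ 4 moves.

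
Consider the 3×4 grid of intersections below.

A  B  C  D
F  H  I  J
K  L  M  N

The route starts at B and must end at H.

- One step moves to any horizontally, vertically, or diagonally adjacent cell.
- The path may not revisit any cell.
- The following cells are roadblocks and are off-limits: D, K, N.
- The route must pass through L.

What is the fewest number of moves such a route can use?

Any route passes through L somewhere between B and H. Summing Chebyshev distances along the two legs (B → L → H) gives a lower bound of 2 + 1 = 3 moves.
A route of 3 moves achieves this: B → F → L → H.
Since 3 matches the lower bound, it is optimal.

3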